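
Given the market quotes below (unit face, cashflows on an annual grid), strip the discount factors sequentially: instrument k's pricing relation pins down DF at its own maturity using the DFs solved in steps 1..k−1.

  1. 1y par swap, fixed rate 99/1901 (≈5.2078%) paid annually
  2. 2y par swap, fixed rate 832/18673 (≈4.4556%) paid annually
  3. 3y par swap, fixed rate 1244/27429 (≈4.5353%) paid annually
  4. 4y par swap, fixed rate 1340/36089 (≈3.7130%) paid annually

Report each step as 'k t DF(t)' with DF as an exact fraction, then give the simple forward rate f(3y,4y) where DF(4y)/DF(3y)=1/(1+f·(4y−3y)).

1 1 1901/2000
2 2 573/625
3 3 2189/2500
4 4 433/500
f(3y,4y) = ((2189/2500)/(433/500) − 1)/(1) = 24/2165 ≈ 1.1085%

step 1 [1y] swap r/1=99/1901: DF=(1 − 99/1901·(0))/(1+99/1901) = 1901/2000 ≈ 0.950500
step 2 [2y] swap r/1=832/18673: DF=(1 − 832/18673·(0.950500))/(1+832/18673) = 573/625 ≈ 0.916800
step 3 [3y] swap r/1=1244/27429: DF=(1 − 1244/27429·(0.950500+0.916800))/(1+1244/27429) = 2189/2500 ≈ 0.875600
step 4 [4y] swap r/1=1340/36089: DF=(1 − 1340/36089·(0.950500+0.916800+0.875600))/(1+1340/36089) = 433/500 ≈ 0.866000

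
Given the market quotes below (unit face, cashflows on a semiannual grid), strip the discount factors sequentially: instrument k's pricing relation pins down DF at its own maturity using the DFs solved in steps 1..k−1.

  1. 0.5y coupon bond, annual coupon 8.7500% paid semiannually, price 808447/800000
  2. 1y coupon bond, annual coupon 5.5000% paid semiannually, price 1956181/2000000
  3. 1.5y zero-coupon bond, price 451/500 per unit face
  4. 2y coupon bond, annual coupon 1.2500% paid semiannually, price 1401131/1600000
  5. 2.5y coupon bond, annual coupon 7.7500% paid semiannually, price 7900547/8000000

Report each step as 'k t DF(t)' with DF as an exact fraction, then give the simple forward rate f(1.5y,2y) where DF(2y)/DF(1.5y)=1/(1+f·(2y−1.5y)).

1 1/2 4841/5000
2 1 463/500
3 3/2 451/500
4 2 8529/10000
5 5/2 4073/5000
f(1.5y,2y) = ((451/500)/(8529/10000) − 1)/(1/2) = 982/8529 ≈ 11.5137%

step 1 [0.5y] bond c/2=7/160: DF=(808447/800000 − 7/160·(0))/(1+7/160) = 4841/5000 ≈ 0.968200
step 2 [1y] bond c/2=11/400: DF=(1956181/2000000 − 11/400·(0.968200))/(1+11/400) = 463/500 ≈ 0.926000
step 3 [1.5y] zero: DF = P = 451/500 ≈ 0.902000
step 4 [2y] bond c/2=1/160: DF=(1401131/1600000 − 1/160·(0.968200+0.926000+0.902000))/(1+1/160) = 8529/10000 ≈ 0.852900
step 5 [2.5y] bond c/2=31/800: DF=(7900547/8000000 − 31/800·(0.968200+0.926000+0.902000+0.852900))/(1+31/800) = 4073/5000 ≈ 0.814600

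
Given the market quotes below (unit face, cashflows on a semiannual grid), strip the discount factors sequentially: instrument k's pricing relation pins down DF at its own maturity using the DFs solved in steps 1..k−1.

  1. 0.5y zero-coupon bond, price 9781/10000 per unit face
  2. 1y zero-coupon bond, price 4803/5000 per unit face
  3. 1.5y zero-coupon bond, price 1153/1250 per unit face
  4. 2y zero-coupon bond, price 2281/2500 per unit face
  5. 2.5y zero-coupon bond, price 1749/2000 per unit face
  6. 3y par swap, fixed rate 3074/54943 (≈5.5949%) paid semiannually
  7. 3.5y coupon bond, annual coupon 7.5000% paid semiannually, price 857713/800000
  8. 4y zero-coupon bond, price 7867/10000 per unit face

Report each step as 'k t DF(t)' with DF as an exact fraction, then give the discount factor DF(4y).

1 1/2 9781/10000
2 1 4803/5000
3 3/2 1153/1250
4 2 2281/2500
5 5/2 1749/2000
6 3 8463/10000
7 7/2 2087/2500
8 4 7867/10000
DF(4y) = 7867/10000 ≈ 0.786700

step 1 [0.5y] zero: DF = P = 9781/10000 ≈ 0.978100
step 2 [1y] zero: DF = P = 4803/5000 ≈ 0.960600
step 3 [1.5y] zero: DF = P = 1153/1250 ≈ 0.922400
step 4 [2y] zero: DF = P = 2281/2500 ≈ 0.912400
step 5 [2.5y] zero: DF = P = 1749/2000 ≈ 0.874500
step 6 [3y] swap r/2=1537/54943: DF=(1 − 1537/54943·(0.978100+0.960600+0.922400+0.912400+0.874500))/(1+1537/54943) = 8463/10000 ≈ 0.846300
step 7 [3.5y] bond c/2=3/80: DF=(857713/800000 − 3/80·(0.978100+0.960600+0.922400+0.912400+0.874500+0.846300))/(1+3/80) = 2087/2500 ≈ 0.834800
step 8 [4y] zero: DF = P = 7867/10000 ≈ 0.786700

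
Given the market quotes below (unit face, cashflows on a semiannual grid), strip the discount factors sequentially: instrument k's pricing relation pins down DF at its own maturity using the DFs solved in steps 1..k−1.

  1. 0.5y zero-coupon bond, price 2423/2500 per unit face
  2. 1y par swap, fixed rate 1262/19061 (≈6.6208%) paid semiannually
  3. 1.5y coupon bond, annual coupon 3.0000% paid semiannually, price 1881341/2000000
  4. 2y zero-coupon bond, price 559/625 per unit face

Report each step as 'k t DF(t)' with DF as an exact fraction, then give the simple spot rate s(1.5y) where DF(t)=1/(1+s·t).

step 1 [0.5y] zero: DF = P = 2423/2500 ≈ 0.969200
step 2 [1y] swap r/2=631/19061: DF=(1 − 631/19061·(0.969200))/(1+631/19061) = 9369/10000 ≈ 0.936900
step 3 [1.5y] bond c/2=3/200: DF=(1881341/2000000 − 3/200·(0.969200+0.936900))/(1+3/200) = 4493/5000 ≈ 0.898600
step 4 [2y] zero: DF = P = 559/625 ≈ 0.894400

1 1/2 2423/2500
2 1 9369/10000
3 3/2 4493/5000
4 2 559/625
s(1.5y) = (1/(4493/5000) − 1)/(3/2) = 338/4493 ≈ 7.5228%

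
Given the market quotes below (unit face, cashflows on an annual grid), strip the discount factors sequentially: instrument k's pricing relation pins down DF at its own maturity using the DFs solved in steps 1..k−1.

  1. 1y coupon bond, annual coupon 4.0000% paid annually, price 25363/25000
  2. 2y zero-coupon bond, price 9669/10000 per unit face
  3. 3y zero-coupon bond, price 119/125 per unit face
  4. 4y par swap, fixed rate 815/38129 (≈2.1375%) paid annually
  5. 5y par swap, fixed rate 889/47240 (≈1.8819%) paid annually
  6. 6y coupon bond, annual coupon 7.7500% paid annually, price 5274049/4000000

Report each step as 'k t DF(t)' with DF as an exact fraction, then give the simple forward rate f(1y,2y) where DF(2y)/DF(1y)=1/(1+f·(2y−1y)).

step 1 [1y] bond c/1=1/25: DF=(25363/25000 − 1/25·(0))/(1+1/25) = 1951/2000 ≈ 0.975500
step 2 [2y] zero: DF = P = 9669/10000 ≈ 0.966900
step 3 [3y] zero: DF = P = 119/125 ≈ 0.952000
step 4 [4y] swap r/1=815/38129: DF=(1 − 815/38129·(0.975500+0.966900+0.952000))/(1+815/38129) = 1837/2000 ≈ 0.918500
step 5 [5y] swap r/1=889/47240: DF=(1 − 889/47240·(0.975500+0.966900+0.952000+0.918500))/(1+889/47240) = 9111/10000 ≈ 0.911100
step 6 [6y] bond c/1=31/400: DF=(5274049/4000000 − 31/400·(0.975500+0.966900+0.952000+0.918500+0.911100))/(1+31/400) = 8839/10000 ≈ 0.883900

1 1 1951/2000
2 2 9669/10000
3 3 119/125
4 4 1837/2000
5 5 9111/10000
6 6 8839/10000
f(1y,2y) = ((1951/2000)/(9669/10000) − 1)/(1) = 86/9669 ≈ 0.8894%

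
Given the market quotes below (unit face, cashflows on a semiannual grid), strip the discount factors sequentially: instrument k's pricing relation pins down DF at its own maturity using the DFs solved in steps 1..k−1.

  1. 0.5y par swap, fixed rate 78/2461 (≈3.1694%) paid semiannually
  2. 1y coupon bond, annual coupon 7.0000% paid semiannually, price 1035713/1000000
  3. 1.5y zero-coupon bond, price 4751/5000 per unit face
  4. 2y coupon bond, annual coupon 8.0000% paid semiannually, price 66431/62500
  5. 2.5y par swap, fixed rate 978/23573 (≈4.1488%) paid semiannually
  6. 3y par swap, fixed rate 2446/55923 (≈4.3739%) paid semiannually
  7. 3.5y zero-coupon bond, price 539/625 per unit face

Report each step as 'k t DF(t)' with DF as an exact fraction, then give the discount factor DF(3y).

step 1 [0.5y] swap r/2=39/2461: DF=(1 − 39/2461·(0))/(1+39/2461) = 2461/2500 ≈ 0.984400
step 2 [1y] bond c/2=7/200: DF=(1035713/1000000 − 7/200·(0.984400))/(1+7/200) = 4837/5000 ≈ 0.967400
step 3 [1.5y] zero: DF = P = 4751/5000 ≈ 0.950200
step 4 [2y] bond c/2=1/25: DF=(66431/62500 − 1/25·(0.984400+0.967400+0.950200))/(1+1/25) = 569/625 ≈ 0.910400
step 5 [2.5y] swap r/2=489/23573: DF=(1 − 489/23573·(0.984400+0.967400+0.950200+0.910400))/(1+489/23573) = 4511/5000 ≈ 0.902200
step 6 [3y] swap r/2=1223/55923: DF=(1 − 1223/55923·(0.984400+0.967400+0.950200+0.910400+0.902200))/(1+1223/55923) = 8777/10000 ≈ 0.877700
step 7 [3.5y] zero: DF = P = 539/625 ≈ 0.862400

1 1/2 2461/2500
2 1 4837/5000
3 3/2 4751/5000
4 2 569/625
5 5/2 4511/5000
6 3 8777/10000
7 7/2 539/625
DF(3y) = 8777/10000 ≈ 0.877700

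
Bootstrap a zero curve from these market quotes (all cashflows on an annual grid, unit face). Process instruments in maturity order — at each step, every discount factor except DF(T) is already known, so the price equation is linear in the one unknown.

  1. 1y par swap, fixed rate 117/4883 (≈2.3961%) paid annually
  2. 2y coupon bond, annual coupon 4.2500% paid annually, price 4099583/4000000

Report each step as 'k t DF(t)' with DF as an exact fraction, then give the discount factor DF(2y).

1 1 4883/5000
2 2 9433/10000
DF(2y) = 9433/10000 ≈ 0.943300

step 1 [1y] swap r/1=117/4883: DF=(1 − 117/4883·(0))/(1+117/4883) = 4883/5000 ≈ 0.976600
step 2 [2y] bond c/1=17/400: DF=(4099583/4000000 − 17/400·(0.976600))/(1+17/400) = 9433/10000 ≈ 0.943300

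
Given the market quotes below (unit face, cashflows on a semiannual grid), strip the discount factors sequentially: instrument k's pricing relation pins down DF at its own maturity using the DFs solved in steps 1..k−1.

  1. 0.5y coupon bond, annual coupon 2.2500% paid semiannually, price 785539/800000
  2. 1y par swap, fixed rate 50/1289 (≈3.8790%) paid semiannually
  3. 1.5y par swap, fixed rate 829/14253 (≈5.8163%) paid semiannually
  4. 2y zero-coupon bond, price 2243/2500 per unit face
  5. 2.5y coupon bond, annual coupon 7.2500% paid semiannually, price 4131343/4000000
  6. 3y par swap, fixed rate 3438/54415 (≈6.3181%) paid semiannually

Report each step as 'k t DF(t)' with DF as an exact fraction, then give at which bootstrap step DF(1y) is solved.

step 1 [0.5y] bond c/2=9/800: DF=(785539/800000 − 9/800·(0))/(1+9/800) = 971/1000 ≈ 0.971000
step 2 [1y] swap r/2=25/1289: DF=(1 − 25/1289·(0.971000))/(1+25/1289) = 77/80 ≈ 0.962500
step 3 [1.5y] swap r/2=829/28506: DF=(1 − 829/28506·(0.971000+0.962500))/(1+829/28506) = 9171/10000 ≈ 0.917100
step 4 [2y] zero: DF = P = 2243/2500 ≈ 0.897200
step 5 [2.5y] bond c/2=29/800: DF=(4131343/4000000 − 29/800·(0.971000+0.962500+0.917100+0.897200))/(1+29/800) = 541/625 ≈ 0.865600
step 6 [3y] swap r/2=1719/54415: DF=(1 − 1719/54415·(0.971000+0.962500+0.917100+0.897200+0.865600))/(1+1719/54415) = 8281/10000 ≈ 0.828100

1 1/2 971/1000
2 1 77/80
3 3/2 9171/10000
4 2 2243/2500
5 5/2 541/625
6 3 8281/10000
DF(1y) is solved at step 2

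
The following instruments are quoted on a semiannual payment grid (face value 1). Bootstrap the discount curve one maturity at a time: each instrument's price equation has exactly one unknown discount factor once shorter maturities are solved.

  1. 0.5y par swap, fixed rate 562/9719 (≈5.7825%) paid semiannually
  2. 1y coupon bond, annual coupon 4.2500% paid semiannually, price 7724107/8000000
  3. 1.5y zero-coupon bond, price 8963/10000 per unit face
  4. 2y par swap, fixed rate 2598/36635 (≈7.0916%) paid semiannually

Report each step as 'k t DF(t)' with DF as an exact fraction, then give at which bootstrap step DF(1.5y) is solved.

step 1 [0.5y] swap r/2=281/9719: DF=(1 − 281/9719·(0))/(1+281/9719) = 9719/10000 ≈ 0.971900
step 2 [1y] bond c/2=17/800: DF=(7724107/8000000 − 17/800·(0.971900))/(1+17/800) = 2313/2500 ≈ 0.925200
step 3 [1.5y] zero: DF = P = 8963/10000 ≈ 0.896300
step 4 [2y] swap r/2=1299/36635: DF=(1 − 1299/36635·(0.971900+0.925200+0.896300))/(1+1299/36635) = 8701/10000 ≈ 0.870100

1 1/2 9719/10000
2 1 2313/2500
3 3/2 8963/10000
4 2 8701/10000
DF(1.5y) is solved at step 3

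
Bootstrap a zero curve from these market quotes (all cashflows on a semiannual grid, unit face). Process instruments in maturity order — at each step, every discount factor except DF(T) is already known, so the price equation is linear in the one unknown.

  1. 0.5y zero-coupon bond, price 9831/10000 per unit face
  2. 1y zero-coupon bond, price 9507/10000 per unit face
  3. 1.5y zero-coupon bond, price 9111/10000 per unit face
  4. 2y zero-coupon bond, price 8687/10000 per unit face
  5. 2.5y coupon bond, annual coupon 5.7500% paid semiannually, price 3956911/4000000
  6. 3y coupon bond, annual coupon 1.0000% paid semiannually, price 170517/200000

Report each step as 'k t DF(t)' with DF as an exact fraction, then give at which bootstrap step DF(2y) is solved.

step 1 [0.5y] zero: DF = P = 9831/10000 ≈ 0.983100
step 2 [1y] zero: DF = P = 9507/10000 ≈ 0.950700
step 3 [1.5y] zero: DF = P = 9111/10000 ≈ 0.911100
step 4 [2y] zero: DF = P = 8687/10000 ≈ 0.868700
step 5 [2.5y] bond c/2=23/800: DF=(3956911/4000000 − 23/800·(0.983100+0.950700+0.911100+0.868700))/(1+23/800) = 4289/5000 ≈ 0.857800
step 6 [3y] bond c/2=1/200: DF=(170517/200000 − 1/200·(0.983100+0.950700+0.911100+0.868700+0.857800))/(1+1/200) = 516/625 ≈ 0.825600

1 1/2 9831/10000
2 1 9507/10000
3 3/2 9111/10000
4 2 8687/10000
5 5/2 4289/5000
6 3 516/625
DF(2y) is solved at step 4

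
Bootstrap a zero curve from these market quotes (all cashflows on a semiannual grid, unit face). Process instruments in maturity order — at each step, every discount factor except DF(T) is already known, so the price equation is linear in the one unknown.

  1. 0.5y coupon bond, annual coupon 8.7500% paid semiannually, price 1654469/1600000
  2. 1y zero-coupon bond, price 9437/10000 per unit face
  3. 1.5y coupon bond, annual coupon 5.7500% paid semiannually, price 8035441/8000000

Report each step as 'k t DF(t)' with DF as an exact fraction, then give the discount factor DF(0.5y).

step 1 [0.5y] bond c/2=7/160: DF=(1654469/1600000 − 7/160·(0))/(1+7/160) = 9907/10000 ≈ 0.990700
step 2 [1y] zero: DF = P = 9437/10000 ≈ 0.943700
step 3 [1.5y] bond c/2=23/800: DF=(8035441/8000000 − 23/800·(0.990700+0.943700))/(1+23/800) = 9223/10000 ≈ 0.922300

1 1/2 9907/10000
2 1 9437/10000
3 3/2 9223/10000
DF(0.5y) = 9907/10000 ≈ 0.990700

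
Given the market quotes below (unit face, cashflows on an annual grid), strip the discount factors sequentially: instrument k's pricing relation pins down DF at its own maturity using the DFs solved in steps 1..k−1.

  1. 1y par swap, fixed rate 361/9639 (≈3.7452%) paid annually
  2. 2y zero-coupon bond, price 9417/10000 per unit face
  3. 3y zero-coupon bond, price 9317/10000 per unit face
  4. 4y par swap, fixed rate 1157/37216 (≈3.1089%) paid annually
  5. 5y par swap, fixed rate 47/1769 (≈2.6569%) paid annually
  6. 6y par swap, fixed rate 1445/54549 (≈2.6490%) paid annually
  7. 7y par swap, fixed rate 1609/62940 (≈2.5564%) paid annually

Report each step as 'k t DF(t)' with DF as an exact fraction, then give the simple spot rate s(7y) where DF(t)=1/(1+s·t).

1 1 9639/10000
2 2 9417/10000
3 3 9317/10000
4 4 8843/10000
5 5 4389/5000
6 6 1711/2000
7 7 8391/10000
s(7y) = (1/(8391/10000) − 1)/(7) = 1609/58737 ≈ 2.7393%

step 1 [1y] swap r/1=361/9639: DF=(1 − 361/9639·(0))/(1+361/9639) = 9639/10000 ≈ 0.963900
step 2 [2y] zero: DF = P = 9417/10000 ≈ 0.941700
step 3 [3y] zero: DF = P = 9317/10000 ≈ 0.931700
step 4 [4y] swap r/1=1157/37216: DF=(1 − 1157/37216·(0.963900+0.941700+0.931700))/(1+1157/37216) = 8843/10000 ≈ 0.884300
step 5 [5y] swap r/1=47/1769: DF=(1 − 47/1769·(0.963900+0.941700+0.931700+0.884300))/(1+47/1769) = 4389/5000 ≈ 0.877800
step 6 [6y] swap r/1=1445/54549: DF=(1 − 1445/54549·(0.963900+0.941700+0.931700+0.884300+0.877800))/(1+1445/54549) = 1711/2000 ≈ 0.855500
step 7 [7y] swap r/1=1609/62940: DF=(1 − 1609/62940·(0.963900+0.941700+0.931700+0.884300+0.877800+0.855500))/(1+1609/62940) = 8391/10000 ≈ 0.839100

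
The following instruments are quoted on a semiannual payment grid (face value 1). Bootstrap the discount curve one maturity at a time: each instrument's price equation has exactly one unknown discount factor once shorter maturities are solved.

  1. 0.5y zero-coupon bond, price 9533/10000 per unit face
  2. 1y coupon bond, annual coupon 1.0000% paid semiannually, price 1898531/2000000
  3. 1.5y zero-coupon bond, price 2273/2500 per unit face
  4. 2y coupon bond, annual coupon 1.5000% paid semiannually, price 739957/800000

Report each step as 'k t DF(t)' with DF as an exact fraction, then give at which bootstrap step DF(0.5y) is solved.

step 1 [0.5y] zero: DF = P = 9533/10000 ≈ 0.953300
step 2 [1y] bond c/2=1/200: DF=(1898531/2000000 − 1/200·(0.953300))/(1+1/200) = 4699/5000 ≈ 0.939800
step 3 [1.5y] zero: DF = P = 2273/2500 ≈ 0.909200
step 4 [2y] bond c/2=3/400: DF=(739957/800000 − 3/400·(0.953300+0.939800+0.909200))/(1+3/400) = 2243/2500 ≈ 0.897200

1 1/2 9533/10000
2 1 4699/5000
3 3/2 2273/2500
4 2 2243/2500
DF(0.5y) is solved at step 1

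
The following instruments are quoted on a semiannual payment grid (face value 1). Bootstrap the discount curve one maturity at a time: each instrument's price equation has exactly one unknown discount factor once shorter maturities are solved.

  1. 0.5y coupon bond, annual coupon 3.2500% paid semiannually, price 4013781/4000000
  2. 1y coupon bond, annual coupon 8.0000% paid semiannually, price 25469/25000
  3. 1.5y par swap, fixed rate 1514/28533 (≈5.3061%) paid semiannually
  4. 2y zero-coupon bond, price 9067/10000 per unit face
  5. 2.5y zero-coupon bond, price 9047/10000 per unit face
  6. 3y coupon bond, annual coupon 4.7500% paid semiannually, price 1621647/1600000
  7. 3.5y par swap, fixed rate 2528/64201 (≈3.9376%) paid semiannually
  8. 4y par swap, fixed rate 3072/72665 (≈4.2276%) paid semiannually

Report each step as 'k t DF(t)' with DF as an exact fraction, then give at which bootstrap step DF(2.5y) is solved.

1 1/2 4937/5000
2 1 1177/1250
3 3/2 9243/10000
4 2 9067/10000
5 5/2 9047/10000
6 3 4409/5000
7 7/2 546/625
8 4 529/625
DF(2.5y) is solved at step 5

step 1 [0.5y] bond c/2=13/800: DF=(4013781/4000000 − 13/800·(0))/(1+13/800) = 4937/5000 ≈ 0.987400
step 2 [1y] bond c/2=1/25: DF=(25469/25000 − 1/25·(0.987400))/(1+1/25) = 1177/1250 ≈ 0.941600
step 3 [1.5y] swap r/2=757/28533: DF=(1 − 757/28533·(0.987400+0.941600))/(1+757/28533) = 9243/10000 ≈ 0.924300
step 4 [2y] zero: DF = P = 9067/10000 ≈ 0.906700
step 5 [2.5y] zero: DF = P = 9047/10000 ≈ 0.904700
step 6 [3y] bond c/2=19/800: DF=(1621647/1600000 − 19/800·(0.987400+0.941600+0.924300+0.906700+0.904700))/(1+19/800) = 4409/5000 ≈ 0.881800
step 7 [3.5y] swap r/2=1264/64201: DF=(1 − 1264/64201·(0.987400+0.941600+0.924300+0.906700+0.904700+0.881800))/(1+1264/64201) = 546/625 ≈ 0.873600
step 8 [4y] swap r/2=1536/72665: DF=(1 − 1536/72665·(0.987400+0.941600+0.924300+0.906700+0.904700+0.881800+0.873600))/(1+1536/72665) = 529/625 ≈ 0.846400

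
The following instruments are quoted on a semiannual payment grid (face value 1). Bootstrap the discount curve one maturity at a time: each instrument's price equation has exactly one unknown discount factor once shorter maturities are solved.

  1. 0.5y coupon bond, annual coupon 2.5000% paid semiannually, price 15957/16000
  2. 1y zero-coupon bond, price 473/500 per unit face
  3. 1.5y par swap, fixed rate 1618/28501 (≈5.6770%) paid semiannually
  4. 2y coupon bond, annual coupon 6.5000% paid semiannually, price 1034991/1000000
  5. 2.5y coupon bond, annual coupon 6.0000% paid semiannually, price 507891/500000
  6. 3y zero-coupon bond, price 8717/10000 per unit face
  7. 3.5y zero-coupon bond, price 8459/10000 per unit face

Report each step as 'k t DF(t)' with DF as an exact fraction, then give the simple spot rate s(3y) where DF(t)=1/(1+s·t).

step 1 [0.5y] bond c/2=1/80: DF=(15957/16000 − 1/80·(0))/(1+1/80) = 197/200 ≈ 0.985000
step 2 [1y] zero: DF = P = 473/500 ≈ 0.946000
step 3 [1.5y] swap r/2=809/28501: DF=(1 − 809/28501·(0.985000+0.946000))/(1+809/28501) = 9191/10000 ≈ 0.919100
step 4 [2y] bond c/2=13/400: DF=(1034991/1000000 − 13/400·(0.985000+0.946000+0.919100))/(1+13/400) = 9127/10000 ≈ 0.912700
step 5 [2.5y] bond c/2=3/100: DF=(507891/500000 − 3/100·(0.985000+0.946000+0.919100+0.912700))/(1+3/100) = 4383/5000 ≈ 0.876600
step 6 [3y] zero: DF = P = 8717/10000 ≈ 0.871700
step 7 [3.5y] zero: DF = P = 8459/10000 ≈ 0.845900

1 1/2 197/200
2 1 473/500
3 3/2 9191/10000
4 2 9127/10000
5 5/2 4383/5000
6 3 8717/10000
7 7/2 8459/10000
s(3y) = (1/(8717/10000) − 1)/(3) = 1283/26151 ≈ 4.9061%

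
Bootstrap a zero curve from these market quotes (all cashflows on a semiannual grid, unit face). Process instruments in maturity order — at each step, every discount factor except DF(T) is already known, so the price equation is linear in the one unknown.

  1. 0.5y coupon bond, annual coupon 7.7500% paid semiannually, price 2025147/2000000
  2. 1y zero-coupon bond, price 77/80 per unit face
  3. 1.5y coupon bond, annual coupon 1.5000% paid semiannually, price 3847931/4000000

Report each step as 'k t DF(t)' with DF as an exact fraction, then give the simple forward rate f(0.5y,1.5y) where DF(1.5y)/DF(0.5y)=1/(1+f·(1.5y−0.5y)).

step 1 [0.5y] bond c/2=31/800: DF=(2025147/2000000 − 31/800·(0))/(1+31/800) = 2437/2500 ≈ 0.974800
step 2 [1y] zero: DF = P = 77/80 ≈ 0.962500
step 3 [1.5y] bond c/2=3/400: DF=(3847931/4000000 − 3/400·(0.974800+0.962500))/(1+3/400) = 2351/2500 ≈ 0.940400

1 1/2 2437/2500
2 1 77/80
3 3/2 2351/2500
f(0.5y,1.5y) = ((2437/2500)/(2351/2500) − 1)/(1) = 86/2351 ≈ 3.6580%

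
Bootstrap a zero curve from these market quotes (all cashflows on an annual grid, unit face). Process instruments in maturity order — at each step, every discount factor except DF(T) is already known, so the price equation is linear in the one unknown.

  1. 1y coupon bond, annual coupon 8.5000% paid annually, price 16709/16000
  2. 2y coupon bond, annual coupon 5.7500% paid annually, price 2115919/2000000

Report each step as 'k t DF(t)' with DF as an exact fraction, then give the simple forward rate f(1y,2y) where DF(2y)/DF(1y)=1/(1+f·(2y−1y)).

step 1 [1y] bond c/1=17/200: DF=(16709/16000 − 17/200·(0))/(1+17/200) = 77/80 ≈ 0.962500
step 2 [2y] bond c/1=23/400: DF=(2115919/2000000 − 23/400·(0.962500))/(1+23/400) = 9481/10000 ≈ 0.948100

1 1 77/80
2 2 9481/10000
f(1y,2y) = ((77/80)/(9481/10000) − 1)/(1) = 144/9481 ≈ 1.5188%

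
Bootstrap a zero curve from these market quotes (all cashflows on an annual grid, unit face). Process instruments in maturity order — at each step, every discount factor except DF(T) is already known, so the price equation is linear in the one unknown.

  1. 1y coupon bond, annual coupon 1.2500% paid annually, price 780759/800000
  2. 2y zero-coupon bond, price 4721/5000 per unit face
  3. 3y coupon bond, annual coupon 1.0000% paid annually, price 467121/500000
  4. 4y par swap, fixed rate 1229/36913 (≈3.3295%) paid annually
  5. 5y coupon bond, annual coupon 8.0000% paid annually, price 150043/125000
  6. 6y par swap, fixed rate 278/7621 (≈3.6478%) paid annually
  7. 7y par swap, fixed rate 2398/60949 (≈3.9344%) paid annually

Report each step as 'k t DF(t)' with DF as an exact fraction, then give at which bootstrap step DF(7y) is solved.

1 1 9639/10000
2 2 4721/5000
3 3 9061/10000
4 4 8771/10000
5 5 419/500
6 6 4027/5000
7 7 3801/5000
DF(7y) is solved at step 7

step 1 [1y] bond c/1=1/80: DF=(780759/800000 − 1/80·(0))/(1+1/80) = 9639/10000 ≈ 0.963900
step 2 [2y] zero: DF = P = 4721/5000 ≈ 0.944200
step 3 [3y] bond c/1=1/100: DF=(467121/500000 − 1/100·(0.963900+0.944200))/(1+1/100) = 9061/10000 ≈ 0.906100
step 4 [4y] swap r/1=1229/36913: DF=(1 − 1229/36913·(0.963900+0.944200+0.906100))/(1+1229/36913) = 8771/10000 ≈ 0.877100
step 5 [5y] bond c/1=2/25: DF=(150043/125000 − 2/25·(0.963900+0.944200+0.906100+0.877100))/(1+2/25) = 419/500 ≈ 0.838000
step 6 [6y] swap r/1=278/7621: DF=(1 − 278/7621·(0.963900+0.944200+0.906100+0.877100+0.838000))/(1+278/7621) = 4027/5000 ≈ 0.805400
step 7 [7y] swap r/1=2398/60949: DF=(1 − 2398/60949·(0.963900+0.944200+0.906100+0.877100+0.838000+0.805400))/(1+2398/60949) = 3801/5000 ≈ 0.760200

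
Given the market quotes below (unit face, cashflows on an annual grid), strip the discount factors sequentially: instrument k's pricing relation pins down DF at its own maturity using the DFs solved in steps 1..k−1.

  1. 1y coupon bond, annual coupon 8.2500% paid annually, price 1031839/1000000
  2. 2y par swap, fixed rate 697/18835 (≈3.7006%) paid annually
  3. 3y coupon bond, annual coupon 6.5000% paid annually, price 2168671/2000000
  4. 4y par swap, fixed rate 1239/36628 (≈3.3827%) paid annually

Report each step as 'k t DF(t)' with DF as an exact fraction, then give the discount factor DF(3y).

1 1 2383/2500
2 2 9303/10000
3 3 1129/1250
4 4 8761/10000
DF(3y) = 1129/1250 ≈ 0.903200

step 1 [1y] bond c/1=33/400: DF=(1031839/1000000 − 33/400·(0))/(1+33/400) = 2383/2500 ≈ 0.953200
step 2 [2y] swap r/1=697/18835: DF=(1 − 697/18835·(0.953200))/(1+697/18835) = 9303/10000 ≈ 0.930300
step 3 [3y] bond c/1=13/200: DF=(2168671/2000000 − 13/200·(0.953200+0.930300))/(1+13/200) = 1129/1250 ≈ 0.903200
step 4 [4y] swap r/1=1239/36628: DF=(1 − 1239/36628·(0.953200+0.930300+0.903200))/(1+1239/36628) = 8761/10000 ≈ 0.876100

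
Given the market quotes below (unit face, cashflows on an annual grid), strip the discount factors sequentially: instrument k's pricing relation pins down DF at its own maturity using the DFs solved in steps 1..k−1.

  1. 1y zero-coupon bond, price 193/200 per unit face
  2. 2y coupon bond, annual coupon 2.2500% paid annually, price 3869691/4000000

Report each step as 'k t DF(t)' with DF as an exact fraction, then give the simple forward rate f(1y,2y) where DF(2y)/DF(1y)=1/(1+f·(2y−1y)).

1 1 193/200
2 2 9249/10000
f(1y,2y) = ((193/200)/(9249/10000) − 1)/(1) = 401/9249 ≈ 4.3356%

step 1 [1y] zero: DF = P = 193/200 ≈ 0.965000
step 2 [2y] bond c/1=9/400: DF=(3869691/4000000 − 9/400·(0.965000))/(1+9/400) = 9249/10000 ≈ 0.924900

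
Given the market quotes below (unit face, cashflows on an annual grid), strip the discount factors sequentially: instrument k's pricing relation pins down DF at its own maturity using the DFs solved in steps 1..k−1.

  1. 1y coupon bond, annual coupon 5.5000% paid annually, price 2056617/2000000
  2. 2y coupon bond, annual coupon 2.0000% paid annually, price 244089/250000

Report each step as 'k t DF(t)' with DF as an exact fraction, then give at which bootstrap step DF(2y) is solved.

1 1 9747/10000
2 2 9381/10000
DF(2y) is solved at step 2

step 1 [1y] bond c/1=11/200: DF=(2056617/2000000 − 11/200·(0))/(1+11/200) = 9747/10000 ≈ 0.974700
step 2 [2y] bond c/1=1/50: DF=(244089/250000 − 1/50·(0.974700))/(1+1/50) = 9381/10000 ≈ 0.938100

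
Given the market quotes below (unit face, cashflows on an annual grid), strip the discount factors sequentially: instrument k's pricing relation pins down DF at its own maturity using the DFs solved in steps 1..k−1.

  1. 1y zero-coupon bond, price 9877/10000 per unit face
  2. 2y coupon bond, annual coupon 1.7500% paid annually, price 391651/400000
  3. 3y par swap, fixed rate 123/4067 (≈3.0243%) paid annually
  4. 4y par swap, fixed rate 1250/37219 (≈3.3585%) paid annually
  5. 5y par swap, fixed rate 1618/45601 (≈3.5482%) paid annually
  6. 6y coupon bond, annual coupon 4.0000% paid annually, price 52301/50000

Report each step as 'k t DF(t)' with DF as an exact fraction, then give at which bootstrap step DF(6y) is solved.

step 1 [1y] zero: DF = P = 9877/10000 ≈ 0.987700
step 2 [2y] bond c/1=7/400: DF=(391651/400000 − 7/400·(0.987700))/(1+7/400) = 9453/10000 ≈ 0.945300
step 3 [3y] swap r/1=123/4067: DF=(1 − 123/4067·(0.987700+0.945300))/(1+123/4067) = 9139/10000 ≈ 0.913900
step 4 [4y] swap r/1=1250/37219: DF=(1 − 1250/37219·(0.987700+0.945300+0.913900))/(1+1250/37219) = 7/8 ≈ 0.875000
step 5 [5y] swap r/1=1618/45601: DF=(1 − 1618/45601·(0.987700+0.945300+0.913900+0.875000))/(1+1618/45601) = 4191/5000 ≈ 0.838200
step 6 [6y] bond c/1=1/25: DF=(52301/50000 − 1/25·(0.987700+0.945300+0.913900+0.875000+0.838200))/(1+1/25) = 519/625 ≈ 0.830400

1 1 9877/10000
2 2 9453/10000
3 3 9139/10000
4 4 7/8
5 5 4191/5000
6 6 519/625
DF(6y) is solved at step 6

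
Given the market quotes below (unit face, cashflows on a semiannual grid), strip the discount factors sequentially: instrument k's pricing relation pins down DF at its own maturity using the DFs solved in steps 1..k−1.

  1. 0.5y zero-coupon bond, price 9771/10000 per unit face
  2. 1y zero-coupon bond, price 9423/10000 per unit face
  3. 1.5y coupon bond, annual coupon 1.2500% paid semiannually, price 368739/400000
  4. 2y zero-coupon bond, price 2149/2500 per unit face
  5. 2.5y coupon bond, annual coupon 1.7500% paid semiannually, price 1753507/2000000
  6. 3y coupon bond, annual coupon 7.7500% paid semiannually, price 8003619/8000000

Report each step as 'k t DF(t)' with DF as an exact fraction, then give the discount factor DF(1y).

1 1/2 9771/10000
2 1 9423/10000
3 3/2 4521/5000
4 2 2149/2500
5 5/2 2093/2500
6 3 1589/2000
DF(1y) = 9423/10000 ≈ 0.942300

step 1 [0.5y] zero: DF = P = 9771/10000 ≈ 0.977100
step 2 [1y] zero: DF = P = 9423/10000 ≈ 0.942300
step 3 [1.5y] bond c/2=1/160: DF=(368739/400000 − 1/160·(0.977100+0.942300))/(1+1/160) = 4521/5000 ≈ 0.904200
step 4 [2y] zero: DF = P = 2149/2500 ≈ 0.859600
step 5 [2.5y] bond c/2=7/800: DF=(1753507/2000000 − 7/800·(0.977100+0.942300+0.904200+0.859600))/(1+7/800) = 2093/2500 ≈ 0.837200
step 6 [3y] bond c/2=31/800: DF=(8003619/8000000 − 31/800·(0.977100+0.942300+0.904200+0.859600+0.837200))/(1+31/800) = 1589/2000 ≈ 0.794500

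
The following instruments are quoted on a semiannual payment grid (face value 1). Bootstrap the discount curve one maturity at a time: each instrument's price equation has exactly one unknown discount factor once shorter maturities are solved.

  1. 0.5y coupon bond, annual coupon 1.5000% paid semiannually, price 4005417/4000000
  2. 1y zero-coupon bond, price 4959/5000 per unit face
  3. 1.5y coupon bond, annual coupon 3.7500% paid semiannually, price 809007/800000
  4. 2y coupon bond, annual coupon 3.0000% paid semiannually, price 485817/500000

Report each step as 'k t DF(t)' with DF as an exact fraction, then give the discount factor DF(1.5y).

step 1 [0.5y] bond c/2=3/400: DF=(4005417/4000000 − 3/400·(0))/(1+3/400) = 9939/10000 ≈ 0.993900
step 2 [1y] zero: DF = P = 4959/5000 ≈ 0.991800
step 3 [1.5y] bond c/2=3/160: DF=(809007/800000 − 3/160·(0.993900+0.991800))/(1+3/160) = 9561/10000 ≈ 0.956100
step 4 [2y] bond c/2=3/200: DF=(485817/500000 − 3/200·(0.993900+0.991800+0.956100))/(1+3/200) = 4569/5000 ≈ 0.913800

1 1/2 9939/10000
2 1 4959/5000
3 3/2 9561/10000
4 2 4569/5000
DF(1.5y) = 9561/10000 ≈ 0.956100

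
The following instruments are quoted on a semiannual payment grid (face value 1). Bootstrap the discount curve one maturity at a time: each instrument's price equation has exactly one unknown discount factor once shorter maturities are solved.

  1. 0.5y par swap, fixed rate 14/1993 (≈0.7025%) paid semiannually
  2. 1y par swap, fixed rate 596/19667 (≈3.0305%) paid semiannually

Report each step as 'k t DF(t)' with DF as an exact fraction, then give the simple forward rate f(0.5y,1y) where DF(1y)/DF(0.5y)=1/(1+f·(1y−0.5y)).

1 1/2 1993/2000
2 1 4851/5000
f(0.5y,1y) = ((1993/2000)/(4851/5000) − 1)/(1/2) = 263/4851 ≈ 5.4216%

step 1 [0.5y] swap r/2=7/1993: DF=(1 − 7/1993·(0))/(1+7/1993) = 1993/2000 ≈ 0.996500
step 2 [1y] swap r/2=298/19667: DF=(1 − 298/19667·(0.996500))/(1+298/19667) = 4851/5000 ≈ 0.970200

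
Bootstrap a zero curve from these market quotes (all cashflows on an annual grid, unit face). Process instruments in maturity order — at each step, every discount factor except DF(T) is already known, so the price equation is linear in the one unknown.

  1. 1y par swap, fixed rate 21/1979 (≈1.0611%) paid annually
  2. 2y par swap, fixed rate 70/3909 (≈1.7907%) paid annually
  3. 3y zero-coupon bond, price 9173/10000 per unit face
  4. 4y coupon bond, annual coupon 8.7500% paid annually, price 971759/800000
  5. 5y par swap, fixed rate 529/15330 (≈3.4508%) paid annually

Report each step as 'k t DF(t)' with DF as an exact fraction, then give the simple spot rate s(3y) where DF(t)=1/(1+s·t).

step 1 [1y] swap r/1=21/1979: DF=(1 − 21/1979·(0))/(1+21/1979) = 1979/2000 ≈ 0.989500
step 2 [2y] swap r/1=70/3909: DF=(1 − 70/3909·(0.989500))/(1+70/3909) = 193/200 ≈ 0.965000
step 3 [3y] zero: DF = P = 9173/10000 ≈ 0.917300
step 4 [4y] bond c/1=7/80: DF=(971759/800000 − 7/80·(0.989500+0.965000+0.917300))/(1+7/80) = 8859/10000 ≈ 0.885900
step 5 [5y] swap r/1=529/15330: DF=(1 − 529/15330·(0.989500+0.965000+0.917300+0.885900))/(1+529/15330) = 8413/10000 ≈ 0.841300

1 1 1979/2000
2 2 193/200
3 3 9173/10000
4 4 8859/10000
5 5 8413/10000
s(3y) = (1/(9173/10000) − 1)/(3) = 827/27519 ≈ 3.0052%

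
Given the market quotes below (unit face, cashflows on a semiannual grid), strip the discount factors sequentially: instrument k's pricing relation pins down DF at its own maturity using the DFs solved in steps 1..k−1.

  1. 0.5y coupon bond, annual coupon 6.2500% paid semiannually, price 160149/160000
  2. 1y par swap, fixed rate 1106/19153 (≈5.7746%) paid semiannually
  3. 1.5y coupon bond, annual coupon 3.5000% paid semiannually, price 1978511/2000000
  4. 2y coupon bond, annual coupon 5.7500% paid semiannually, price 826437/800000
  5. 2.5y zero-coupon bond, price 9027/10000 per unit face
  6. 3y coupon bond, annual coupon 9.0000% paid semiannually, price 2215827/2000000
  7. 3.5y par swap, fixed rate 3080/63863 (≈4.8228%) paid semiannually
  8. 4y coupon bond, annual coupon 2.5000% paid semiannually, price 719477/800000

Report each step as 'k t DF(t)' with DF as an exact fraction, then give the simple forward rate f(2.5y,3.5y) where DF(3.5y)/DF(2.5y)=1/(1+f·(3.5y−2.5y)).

step 1 [0.5y] bond c/2=1/32: DF=(160149/160000 − 1/32·(0))/(1+1/32) = 4853/5000 ≈ 0.970600
step 2 [1y] swap r/2=553/19153: DF=(1 − 553/19153·(0.970600))/(1+553/19153) = 9447/10000 ≈ 0.944700
step 3 [1.5y] bond c/2=7/400: DF=(1978511/2000000 − 7/400·(0.970600+0.944700))/(1+7/400) = 9393/10000 ≈ 0.939300
step 4 [2y] bond c/2=23/800: DF=(826437/800000 − 23/800·(0.970600+0.944700+0.939300))/(1+23/800) = 2311/2500 ≈ 0.924400
step 5 [2.5y] zero: DF = P = 9027/10000 ≈ 0.902700
step 6 [3y] bond c/2=9/200: DF=(2215827/2000000 − 9/200·(0.970600+0.944700+0.939300+0.924400+0.902700))/(1+9/200) = 4293/5000 ≈ 0.858600
step 7 [3.5y] swap r/2=1540/63863: DF=(1 − 1540/63863·(0.970600+0.944700+0.939300+0.924400+0.902700+0.858600))/(1+1540/63863) = 423/500 ≈ 0.846000
step 8 [4y] bond c/2=1/80: DF=(719477/800000 − 1/80·(0.970600+0.944700+0.939300+0.924400+0.902700+0.858600+0.846000))/(1+1/80) = 4047/5000 ≈ 0.809400

1 1/2 4853/5000
2 1 9447/10000
3 3/2 9393/10000
4 2 2311/2500
5 5/2 9027/10000
6 3 4293/5000
7 7/2 423/500
8 4 4047/5000
f(2.5y,3.5y) = ((9027/10000)/(423/500) − 1)/(1) = 63/940 ≈ 6.7021%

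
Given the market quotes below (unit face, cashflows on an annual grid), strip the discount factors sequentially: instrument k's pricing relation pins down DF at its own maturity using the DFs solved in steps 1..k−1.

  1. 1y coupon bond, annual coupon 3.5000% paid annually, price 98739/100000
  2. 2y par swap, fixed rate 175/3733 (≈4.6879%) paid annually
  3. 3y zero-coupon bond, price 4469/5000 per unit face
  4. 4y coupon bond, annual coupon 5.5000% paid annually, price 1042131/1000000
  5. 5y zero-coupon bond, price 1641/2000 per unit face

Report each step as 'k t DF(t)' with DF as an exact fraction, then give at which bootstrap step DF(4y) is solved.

step 1 [1y] bond c/1=7/200: DF=(98739/100000 − 7/200·(0))/(1+7/200) = 477/500 ≈ 0.954000
step 2 [2y] swap r/1=175/3733: DF=(1 − 175/3733·(0.954000))/(1+175/3733) = 73/80 ≈ 0.912500
step 3 [3y] zero: DF = P = 4469/5000 ≈ 0.893800
step 4 [4y] bond c/1=11/200: DF=(1042131/1000000 − 11/200·(0.954000+0.912500+0.893800))/(1+11/200) = 8439/10000 ≈ 0.843900
step 5 [5y] zero: DF = P = 1641/2000 ≈ 0.820500

1 1 477/500
2 2 73/80
3 3 4469/5000
4 4 8439/10000
5 5 1641/2000
DF(4y) is solved at step 4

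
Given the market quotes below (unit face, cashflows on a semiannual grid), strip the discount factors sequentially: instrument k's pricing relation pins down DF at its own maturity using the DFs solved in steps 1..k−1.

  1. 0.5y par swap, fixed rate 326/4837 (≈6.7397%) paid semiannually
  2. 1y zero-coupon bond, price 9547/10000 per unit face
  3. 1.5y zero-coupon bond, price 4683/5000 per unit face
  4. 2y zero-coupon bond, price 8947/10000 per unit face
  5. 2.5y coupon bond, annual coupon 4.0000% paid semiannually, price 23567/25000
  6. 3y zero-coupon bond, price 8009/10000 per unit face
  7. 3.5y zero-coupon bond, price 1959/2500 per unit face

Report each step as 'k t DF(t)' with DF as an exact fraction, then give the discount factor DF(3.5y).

step 1 [0.5y] swap r/2=163/4837: DF=(1 − 163/4837·(0))/(1+163/4837) = 4837/5000 ≈ 0.967400
step 2 [1y] zero: DF = P = 9547/10000 ≈ 0.954700
step 3 [1.5y] zero: DF = P = 4683/5000 ≈ 0.936600
step 4 [2y] zero: DF = P = 8947/10000 ≈ 0.894700
step 5 [2.5y] bond c/2=1/50: DF=(23567/25000 − 1/50·(0.967400+0.954700+0.936600+0.894700))/(1+1/50) = 4253/5000 ≈ 0.850600
step 6 [3y] zero: DF = P = 8009/10000 ≈ 0.800900
step 7 [3.5y] zero: DF = P = 1959/2500 ≈ 0.783600

1 1/2 4837/5000
2 1 9547/10000
3 3/2 4683/5000
4 2 8947/10000
5 5/2 4253/5000
6 3 8009/10000
7 7/2 1959/2500
DF(3.5y) = 1959/2500 ≈ 0.783600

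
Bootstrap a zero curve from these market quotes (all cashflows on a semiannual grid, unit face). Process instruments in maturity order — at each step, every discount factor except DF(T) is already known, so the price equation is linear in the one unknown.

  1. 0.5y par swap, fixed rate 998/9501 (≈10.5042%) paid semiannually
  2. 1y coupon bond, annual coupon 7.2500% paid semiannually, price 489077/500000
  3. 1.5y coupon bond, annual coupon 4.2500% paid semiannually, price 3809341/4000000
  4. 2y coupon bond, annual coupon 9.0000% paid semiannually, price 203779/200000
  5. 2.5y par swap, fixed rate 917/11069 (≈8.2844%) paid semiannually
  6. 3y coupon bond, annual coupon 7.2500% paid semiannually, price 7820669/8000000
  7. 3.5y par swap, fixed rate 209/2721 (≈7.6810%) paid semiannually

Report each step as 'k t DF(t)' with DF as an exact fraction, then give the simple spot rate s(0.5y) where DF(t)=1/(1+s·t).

1 1/2 9501/10000
2 1 9107/10000
3 3/2 4469/5000
4 2 2141/2500
5 5/2 4083/5000
6 3 1577/2000
7 7/2 7701/10000
s(0.5y) = (1/(9501/10000) − 1)/(1/2) = 998/9501 ≈ 10.5042%

step 1 [0.5y] swap r/2=499/9501: DF=(1 − 499/9501·(0))/(1+499/9501) = 9501/10000 ≈ 0.950100
step 2 [1y] bond c/2=29/800: DF=(489077/500000 − 29/800·(0.950100))/(1+29/800) = 9107/10000 ≈ 0.910700
step 3 [1.5y] bond c/2=17/800: DF=(3809341/4000000 − 17/800·(0.950100+0.910700))/(1+17/800) = 4469/5000 ≈ 0.893800
step 4 [2y] bond c/2=9/200: DF=(203779/200000 − 9/200·(0.950100+0.910700+0.893800))/(1+9/200) = 2141/2500 ≈ 0.856400
step 5 [2.5y] swap r/2=917/22138: DF=(1 − 917/22138·(0.950100+0.910700+0.893800+0.856400))/(1+917/22138) = 4083/5000 ≈ 0.816600
step 6 [3y] bond c/2=29/800: DF=(7820669/8000000 − 29/800·(0.950100+0.910700+0.893800+0.856400+0.816600))/(1+29/800) = 1577/2000 ≈ 0.788500
step 7 [3.5y] swap r/2=209/5442: DF=(1 − 209/5442·(0.950100+0.910700+0.893800+0.856400+0.816600+0.788500))/(1+209/5442) = 7701/10000 ≈ 0.770100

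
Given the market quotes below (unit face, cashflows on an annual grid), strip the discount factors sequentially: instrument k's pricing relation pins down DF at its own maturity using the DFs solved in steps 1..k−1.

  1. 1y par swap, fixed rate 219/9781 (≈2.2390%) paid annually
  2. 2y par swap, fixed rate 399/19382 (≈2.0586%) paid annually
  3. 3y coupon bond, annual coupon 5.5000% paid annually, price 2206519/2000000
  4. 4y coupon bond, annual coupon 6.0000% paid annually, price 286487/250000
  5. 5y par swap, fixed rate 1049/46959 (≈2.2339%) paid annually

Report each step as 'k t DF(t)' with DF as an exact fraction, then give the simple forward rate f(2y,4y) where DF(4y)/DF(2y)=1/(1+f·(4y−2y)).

step 1 [1y] swap r/1=219/9781: DF=(1 − 219/9781·(0))/(1+219/9781) = 9781/10000 ≈ 0.978100
step 2 [2y] swap r/1=399/19382: DF=(1 − 399/19382·(0.978100))/(1+399/19382) = 9601/10000 ≈ 0.960100
step 3 [3y] bond c/1=11/200: DF=(2206519/2000000 − 11/200·(0.978100+0.960100))/(1+11/200) = 9447/10000 ≈ 0.944700
step 4 [4y] bond c/1=3/50: DF=(286487/250000 − 3/50·(0.978100+0.960100+0.944700))/(1+3/50) = 9179/10000 ≈ 0.917900
step 5 [5y] swap r/1=1049/46959: DF=(1 − 1049/46959·(0.978100+0.960100+0.944700+0.917900))/(1+1049/46959) = 8951/10000 ≈ 0.895100

1 1 9781/10000
2 2 9601/10000
3 3 9447/10000
4 4 9179/10000
5 5 8951/10000
f(2y,4y) = ((9601/10000)/(9179/10000) − 1)/(2) = 211/9179 ≈ 2.2987%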